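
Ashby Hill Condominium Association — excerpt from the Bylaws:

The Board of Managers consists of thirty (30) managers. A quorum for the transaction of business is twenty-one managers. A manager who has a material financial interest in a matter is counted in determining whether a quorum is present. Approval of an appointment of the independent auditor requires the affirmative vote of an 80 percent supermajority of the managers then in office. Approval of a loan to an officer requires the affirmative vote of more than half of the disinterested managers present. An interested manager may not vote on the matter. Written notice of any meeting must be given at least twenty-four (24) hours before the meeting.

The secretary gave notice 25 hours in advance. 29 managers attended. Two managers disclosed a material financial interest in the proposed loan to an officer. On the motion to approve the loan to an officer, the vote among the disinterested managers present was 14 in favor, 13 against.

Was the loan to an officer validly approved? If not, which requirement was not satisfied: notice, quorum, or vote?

Notice: 25 hours given; 24 required (25 ≥ 24). Satisfied.
Quorum: 29 present (interested managers count toward quorum); quorum is 21. Satisfied.
Vote: the loan to an officer requires a majority of the disinterested managers present (29 − 2 = 27). A majority of 27 is 14, so 14 affirmative votes are needed; 14 voted in favor. Satisfied.

Valid — all requirements satisfied.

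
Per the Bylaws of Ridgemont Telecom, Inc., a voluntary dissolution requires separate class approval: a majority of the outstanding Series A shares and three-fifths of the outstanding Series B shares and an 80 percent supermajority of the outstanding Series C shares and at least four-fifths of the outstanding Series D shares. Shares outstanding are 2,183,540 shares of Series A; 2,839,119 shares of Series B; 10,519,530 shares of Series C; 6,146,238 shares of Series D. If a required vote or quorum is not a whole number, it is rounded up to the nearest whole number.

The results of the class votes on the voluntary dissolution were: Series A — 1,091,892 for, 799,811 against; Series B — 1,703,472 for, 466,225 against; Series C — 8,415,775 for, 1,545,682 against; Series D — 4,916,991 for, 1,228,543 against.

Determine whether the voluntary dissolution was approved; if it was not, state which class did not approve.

Series A: a majority of 2183540 is 1091771; 1,091,771 required, 1,091,892 in favor — approved.
Series B: 3/5 of 2839119 = 1703471.40, rounded up to 1703472; 1,703,472 required, 1,703,472 in favor — approved.
Series C: 4/5 of 10519530 = 8415624; 8,415,624 required, 8,415,775 in favor — approved.
Series D: 4/5 of 6146238 = 4916990.40, rounded up to 4916991; 4,916,991 required, 4,916,991 in favor — approved.

Approved — every class gave the required vote.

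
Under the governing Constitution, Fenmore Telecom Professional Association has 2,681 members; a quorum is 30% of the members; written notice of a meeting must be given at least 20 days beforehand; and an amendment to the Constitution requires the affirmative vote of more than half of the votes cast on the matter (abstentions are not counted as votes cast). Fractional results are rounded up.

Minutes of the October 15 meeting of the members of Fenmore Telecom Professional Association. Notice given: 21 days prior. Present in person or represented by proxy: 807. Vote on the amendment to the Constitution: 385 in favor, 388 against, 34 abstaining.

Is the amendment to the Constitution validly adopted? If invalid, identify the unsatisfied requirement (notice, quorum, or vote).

Invalid — vote requirement not satisfied.

Notice: 21 days given; 20 required. Satisfied.
Quorum: 30% of 2,681 = 804.30, rounded up to 805; 807 present. Satisfied.
Vote: requires a majority of the votes cast (807 − 34 abstaining = 773); a majority of 773 is 387, so 387 needed; 385 in favor. Not satisfied.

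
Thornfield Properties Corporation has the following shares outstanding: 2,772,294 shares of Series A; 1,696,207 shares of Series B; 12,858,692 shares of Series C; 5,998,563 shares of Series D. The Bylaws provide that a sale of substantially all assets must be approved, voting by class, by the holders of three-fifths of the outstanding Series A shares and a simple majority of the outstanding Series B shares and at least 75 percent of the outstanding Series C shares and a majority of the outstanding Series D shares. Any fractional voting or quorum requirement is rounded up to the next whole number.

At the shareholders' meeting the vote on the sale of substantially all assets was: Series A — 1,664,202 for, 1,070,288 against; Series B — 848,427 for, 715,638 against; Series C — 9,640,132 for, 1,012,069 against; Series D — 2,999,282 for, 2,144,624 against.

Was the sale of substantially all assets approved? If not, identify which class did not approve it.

Not approved — the Series C shares did not give the required vote.

Series A: 3/5 of 2772294 = 1663376.40, rounded up to 1663377; 1,663,377 required, 1,664,202 in favor — approved.
Series B: a majority of 1696207 is 848104; 848,104 required, 848,427 in favor — approved.
Series C: 3/4 of 12858692 = 9644019; 9,644,019 required, 9,640,132 in favor — not approved.
Series D: a majority of 5998563 is 2999282; 2,999,282 required, 2,999,282 in favor — approved.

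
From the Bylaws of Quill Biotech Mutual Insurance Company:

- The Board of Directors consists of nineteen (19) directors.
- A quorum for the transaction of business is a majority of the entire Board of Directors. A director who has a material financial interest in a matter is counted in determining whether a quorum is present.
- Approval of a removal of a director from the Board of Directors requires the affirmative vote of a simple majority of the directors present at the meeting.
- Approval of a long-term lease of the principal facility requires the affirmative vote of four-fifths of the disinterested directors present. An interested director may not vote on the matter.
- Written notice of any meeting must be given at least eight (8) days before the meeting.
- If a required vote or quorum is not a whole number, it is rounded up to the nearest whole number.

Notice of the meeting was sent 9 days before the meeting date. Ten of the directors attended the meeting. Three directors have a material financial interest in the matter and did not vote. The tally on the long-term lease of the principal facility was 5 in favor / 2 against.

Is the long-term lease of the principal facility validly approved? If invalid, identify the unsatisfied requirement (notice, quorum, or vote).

Invalid — vote requirement not satisfied.

Notice: 9 days given; 8 required (9 ≥ 8). Satisfied.
Quorum: 10 present (interested directors count toward quorum); quorum is 10. Satisfied.
Vote: the long-term lease of the principal facility requires four-fifths of the disinterested directors present (10 − 3 = 7). 4/5 of 7 = 5.60, rounded up to 6, so 6 affirmative votes are needed; 5 voted in favor. Not satisfied.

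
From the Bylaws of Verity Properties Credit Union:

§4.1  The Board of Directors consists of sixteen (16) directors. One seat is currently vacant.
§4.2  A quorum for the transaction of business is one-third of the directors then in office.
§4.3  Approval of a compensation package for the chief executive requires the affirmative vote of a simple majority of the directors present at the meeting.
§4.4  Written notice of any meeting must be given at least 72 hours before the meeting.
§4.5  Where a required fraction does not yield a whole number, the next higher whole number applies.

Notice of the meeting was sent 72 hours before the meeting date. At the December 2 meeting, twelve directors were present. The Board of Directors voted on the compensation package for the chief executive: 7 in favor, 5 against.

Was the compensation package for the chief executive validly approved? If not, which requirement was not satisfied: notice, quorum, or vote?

Valid — all requirements satisfied.

Notice: 72 hours given; 72 required (72 ≥ 72). Satisfied.
Quorum: 12 present; quorum is 5. Satisfied.
Vote: the compensation package for the chief executive requires a majority of the directors present (12). A majority of 12 is 7, so 7 affirmative votes are needed; 7 voted in favor. Satisfied.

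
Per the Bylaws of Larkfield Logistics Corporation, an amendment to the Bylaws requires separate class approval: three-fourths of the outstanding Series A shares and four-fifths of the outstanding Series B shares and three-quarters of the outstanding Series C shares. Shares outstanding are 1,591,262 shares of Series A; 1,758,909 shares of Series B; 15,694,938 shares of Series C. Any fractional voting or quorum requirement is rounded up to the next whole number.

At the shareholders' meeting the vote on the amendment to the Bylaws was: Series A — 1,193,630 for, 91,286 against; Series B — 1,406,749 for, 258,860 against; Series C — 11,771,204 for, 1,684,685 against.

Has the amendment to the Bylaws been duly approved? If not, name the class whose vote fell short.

Not approved — the Series B shares did not give the required vote.

Series A: 3/4 of 1591262 = 1193446.50, rounded up to 1193447; 1,193,447 required, 1,193,630 in favor — approved.
Series B: 4/5 of 1758909 = 1407127.20, rounded up to 1407128; 1,407,128 required, 1,406,749 in favor — not approved.
Series C: 3/4 of 15694938 = 11771203.50, rounded up to 11771204; 11,771,204 required, 11,771,204 in favor — approved.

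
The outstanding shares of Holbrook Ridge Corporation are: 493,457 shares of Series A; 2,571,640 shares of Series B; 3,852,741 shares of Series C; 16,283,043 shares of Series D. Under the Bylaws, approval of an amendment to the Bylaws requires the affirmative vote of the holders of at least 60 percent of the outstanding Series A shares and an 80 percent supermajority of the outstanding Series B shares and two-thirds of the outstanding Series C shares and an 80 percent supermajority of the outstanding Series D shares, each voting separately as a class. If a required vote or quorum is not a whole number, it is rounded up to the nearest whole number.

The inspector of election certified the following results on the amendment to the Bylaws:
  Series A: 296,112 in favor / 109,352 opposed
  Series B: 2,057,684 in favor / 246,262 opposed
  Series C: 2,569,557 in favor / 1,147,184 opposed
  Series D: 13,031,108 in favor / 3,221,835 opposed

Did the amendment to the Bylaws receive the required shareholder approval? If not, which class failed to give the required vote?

Series A: 3/5 of 493457 = 296074.20, rounded up to 296075; 296,075 required, 296,112 in favor — approved.
Series B: 4/5 of 2571640 = 2057312; 2,057,312 required, 2,057,684 in favor — approved.
Series C: 2/3 of 3852741 = 2568494; 2,568,494 required, 2,569,557 in favor — approved.
Series D: 4/5 of 16283043 = 13026434.40, rounded up to 13026435; 13,026,435 required, 13,031,108 in favor — approved.

Approved — every class gave the required vote.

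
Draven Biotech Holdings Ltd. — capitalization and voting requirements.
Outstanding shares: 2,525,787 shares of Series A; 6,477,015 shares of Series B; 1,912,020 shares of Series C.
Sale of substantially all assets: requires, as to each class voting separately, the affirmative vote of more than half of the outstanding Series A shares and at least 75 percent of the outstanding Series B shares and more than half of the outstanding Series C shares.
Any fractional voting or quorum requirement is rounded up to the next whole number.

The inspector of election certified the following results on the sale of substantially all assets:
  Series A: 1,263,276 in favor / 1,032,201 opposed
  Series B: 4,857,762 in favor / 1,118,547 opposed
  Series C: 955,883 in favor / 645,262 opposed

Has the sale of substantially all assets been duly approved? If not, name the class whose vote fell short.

Series A: a majority of 2525787 is 1262894; 1,262,894 required, 1,263,276 in favor — approved.
Series B: 3/4 of 6477015 = 4857761.25, rounded up to 4857762; 4,857,762 required, 4,857,762 in favor — approved.
Series C: a majority of 1912020 is 956011; 956,011 required, 955,883 in favor — not approved.

Not approved — the Series C shares did not give the required vote.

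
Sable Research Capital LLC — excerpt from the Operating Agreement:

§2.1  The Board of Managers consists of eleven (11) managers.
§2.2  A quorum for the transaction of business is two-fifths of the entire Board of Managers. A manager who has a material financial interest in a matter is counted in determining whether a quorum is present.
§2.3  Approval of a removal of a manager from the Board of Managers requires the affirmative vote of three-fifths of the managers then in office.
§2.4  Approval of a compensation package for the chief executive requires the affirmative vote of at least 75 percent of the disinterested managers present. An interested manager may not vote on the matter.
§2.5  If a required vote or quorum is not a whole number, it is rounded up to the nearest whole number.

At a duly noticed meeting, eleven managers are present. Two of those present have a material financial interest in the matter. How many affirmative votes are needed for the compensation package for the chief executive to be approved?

7

The compensation package for the chief executive requires three-fourths of the disinterested managers present (11 − 2 = 9).
3/4 of 9 = 6.75, rounded up to 7.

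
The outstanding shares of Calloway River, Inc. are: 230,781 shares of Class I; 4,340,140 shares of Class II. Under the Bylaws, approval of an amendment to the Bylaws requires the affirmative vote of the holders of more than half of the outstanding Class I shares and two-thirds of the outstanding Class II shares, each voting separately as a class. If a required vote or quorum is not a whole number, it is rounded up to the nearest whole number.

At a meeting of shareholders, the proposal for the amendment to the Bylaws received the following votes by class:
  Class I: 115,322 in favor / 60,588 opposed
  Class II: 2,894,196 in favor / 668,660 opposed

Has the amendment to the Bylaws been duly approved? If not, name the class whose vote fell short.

Class I: a majority of 230781 is 115391; 115,391 required, 115,322 in favor — not approved.
Class II: 2/3 of 4340140 = 2893426.67, rounded up to 2893427; 2,893,427 required, 2,894,196 in favor — approved.

Not approved — the Class I shares did not give the required vote.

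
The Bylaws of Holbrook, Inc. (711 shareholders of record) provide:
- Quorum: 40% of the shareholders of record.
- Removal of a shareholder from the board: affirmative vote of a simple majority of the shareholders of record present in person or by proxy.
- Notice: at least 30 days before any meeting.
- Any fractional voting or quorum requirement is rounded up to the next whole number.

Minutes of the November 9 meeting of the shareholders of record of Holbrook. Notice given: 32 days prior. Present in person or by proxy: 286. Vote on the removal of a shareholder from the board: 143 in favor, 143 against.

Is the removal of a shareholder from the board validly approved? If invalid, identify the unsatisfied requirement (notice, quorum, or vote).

Invalid — vote requirement not satisfied.

Notice: 32 days given; 30 required. Satisfied.
Quorum: 40% of 711 = 284.40, rounded up to 285; 286 present. Satisfied.
Vote: requires a majority of those present (286); a majority of 286 is 144, so 144 needed; 143 in favor. Not satisfied.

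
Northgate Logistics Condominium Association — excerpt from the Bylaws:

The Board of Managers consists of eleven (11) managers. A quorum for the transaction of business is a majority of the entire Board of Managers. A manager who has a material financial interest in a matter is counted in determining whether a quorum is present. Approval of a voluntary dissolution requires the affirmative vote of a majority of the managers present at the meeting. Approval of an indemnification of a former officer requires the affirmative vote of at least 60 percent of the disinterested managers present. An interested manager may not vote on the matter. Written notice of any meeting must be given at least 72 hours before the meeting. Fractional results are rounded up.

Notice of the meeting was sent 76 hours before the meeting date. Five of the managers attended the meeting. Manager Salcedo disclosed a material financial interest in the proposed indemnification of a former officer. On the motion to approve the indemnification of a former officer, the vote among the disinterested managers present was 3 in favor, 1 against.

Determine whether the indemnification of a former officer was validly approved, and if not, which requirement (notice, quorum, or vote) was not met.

Invalid — quorum requirement not satisfied.

Notice: 76 hours given; 72 required (76 ≥ 72). Satisfied.
Quorum: 5 present (interested managers count toward quorum); quorum is 6. Not satisfied.
Vote: the indemnification of a former officer requires three-fifths of the disinterested managers present (5 − 1 = 4). 3/5 of 4 = 2.40, rounded up to 3, so 3 affirmative votes are needed; 3 voted in favor. Satisfied. (Moot — without a quorum no business can be validly transacted.)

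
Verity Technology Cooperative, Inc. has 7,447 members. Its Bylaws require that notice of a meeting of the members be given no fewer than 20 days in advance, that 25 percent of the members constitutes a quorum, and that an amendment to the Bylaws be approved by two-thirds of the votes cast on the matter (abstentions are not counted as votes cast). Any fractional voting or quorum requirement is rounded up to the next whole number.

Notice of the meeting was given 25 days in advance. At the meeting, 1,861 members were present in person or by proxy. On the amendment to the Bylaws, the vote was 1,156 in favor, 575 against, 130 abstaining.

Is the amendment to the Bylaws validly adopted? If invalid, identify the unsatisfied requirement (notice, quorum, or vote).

Notice: 25 days given; 20 required. Satisfied.
Quorum: 25% of 7,447 = 1,861.75, rounded up to 1,862; 1,861 present. Not satisfied.
Vote: requires two-thirds of the votes cast (1,861 − 130 abstaining = 1,731); 2/3 of 1731 = 1154, so 1,154 needed; 1,156 in favor. Satisfied.

Invalid — quorum requirement not satisfied.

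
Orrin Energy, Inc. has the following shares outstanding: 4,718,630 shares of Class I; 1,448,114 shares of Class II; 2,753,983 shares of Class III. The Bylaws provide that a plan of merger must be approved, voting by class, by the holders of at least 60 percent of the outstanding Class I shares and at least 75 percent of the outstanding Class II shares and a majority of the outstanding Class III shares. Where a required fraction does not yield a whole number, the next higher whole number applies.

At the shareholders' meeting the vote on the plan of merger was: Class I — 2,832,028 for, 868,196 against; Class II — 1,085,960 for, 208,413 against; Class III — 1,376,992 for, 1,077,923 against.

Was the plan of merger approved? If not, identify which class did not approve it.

Class I: 3/5 of 4718630 = 2831178; 2,831,178 required, 2,832,028 in favor — approved.
Class II: 3/4 of 1448114 = 1086085.50, rounded up to 1086086; 1,086,086 required, 1,085,960 in favor — not approved.
Class III: a majority of 2753983 is 1376992; 1,376,992 required, 1,376,992 in favor — approved.

Not approved — the Class II shares did not give the required vote.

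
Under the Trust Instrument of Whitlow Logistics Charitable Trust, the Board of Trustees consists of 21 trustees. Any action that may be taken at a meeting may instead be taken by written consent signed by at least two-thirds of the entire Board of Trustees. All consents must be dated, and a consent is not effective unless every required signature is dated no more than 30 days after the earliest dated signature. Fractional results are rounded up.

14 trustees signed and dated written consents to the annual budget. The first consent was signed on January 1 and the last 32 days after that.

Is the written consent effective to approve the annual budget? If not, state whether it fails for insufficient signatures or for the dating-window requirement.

Not effective — dating-window requirement not satisfied.

Signatures required: at least two-thirds of 21 — 2/3 of 21 = 14, so 14 needed; 14 signed. Sufficient.
Dating window: the latest signature is 32 days after the earliest; the limit is 30 days. Outside the window.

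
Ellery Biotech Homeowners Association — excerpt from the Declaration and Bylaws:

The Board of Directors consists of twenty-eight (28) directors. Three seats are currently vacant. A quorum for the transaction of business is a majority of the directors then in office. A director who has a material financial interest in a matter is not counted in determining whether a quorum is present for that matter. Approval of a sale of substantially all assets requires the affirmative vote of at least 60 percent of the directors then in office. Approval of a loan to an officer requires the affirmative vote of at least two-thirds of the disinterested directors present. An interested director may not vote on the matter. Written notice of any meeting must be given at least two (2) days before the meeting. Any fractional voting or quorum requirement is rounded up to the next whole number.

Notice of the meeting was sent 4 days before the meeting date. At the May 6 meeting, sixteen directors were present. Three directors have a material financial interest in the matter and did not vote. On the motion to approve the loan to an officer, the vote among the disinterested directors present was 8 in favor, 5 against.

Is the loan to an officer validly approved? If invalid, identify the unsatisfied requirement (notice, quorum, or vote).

Invalid — vote requirement not satisfied.

Notice: 4 days given; 2 required (4 ≥ 2). Satisfied.
Quorum: 16 present, but the 3 interested directors do not count, leaving 13. Quorum is 13. Satisfied.
Vote: the loan to an officer requires two-thirds of the disinterested directors present (16 − 3 = 13). 2/3 of 13 = 8.67, rounded up to 9, so 9 affirmative votes are needed; 8 voted in favor. Not satisfied.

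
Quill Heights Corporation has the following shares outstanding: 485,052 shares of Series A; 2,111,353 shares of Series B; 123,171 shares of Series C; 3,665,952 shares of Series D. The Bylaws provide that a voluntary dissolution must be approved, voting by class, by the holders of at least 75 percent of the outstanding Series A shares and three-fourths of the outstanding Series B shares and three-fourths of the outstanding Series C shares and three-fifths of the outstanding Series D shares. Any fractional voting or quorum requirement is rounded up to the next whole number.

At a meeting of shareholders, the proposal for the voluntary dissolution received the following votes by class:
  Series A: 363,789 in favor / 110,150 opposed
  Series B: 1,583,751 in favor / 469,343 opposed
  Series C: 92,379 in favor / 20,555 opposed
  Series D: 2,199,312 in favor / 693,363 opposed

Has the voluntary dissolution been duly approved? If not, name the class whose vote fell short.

Not approved — the Series D shares did not give the required vote.

Series A: 3/4 of 485052 = 363789; 363,789 required, 363,789 in favor — approved.
Series B: 3/4 of 2111353 = 1583514.75, rounded up to 1583515; 1,583,515 required, 1,583,751 in favor — approved.
Series C: 3/4 of 123171 = 92378.25, rounded up to 92379; 92,379 required, 92,379 in favor — approved.
Series D: 3/5 of 3665952 = 2199571.20, rounded up to 2199572; 2,199,572 required, 2,199,312 in favor — not approved.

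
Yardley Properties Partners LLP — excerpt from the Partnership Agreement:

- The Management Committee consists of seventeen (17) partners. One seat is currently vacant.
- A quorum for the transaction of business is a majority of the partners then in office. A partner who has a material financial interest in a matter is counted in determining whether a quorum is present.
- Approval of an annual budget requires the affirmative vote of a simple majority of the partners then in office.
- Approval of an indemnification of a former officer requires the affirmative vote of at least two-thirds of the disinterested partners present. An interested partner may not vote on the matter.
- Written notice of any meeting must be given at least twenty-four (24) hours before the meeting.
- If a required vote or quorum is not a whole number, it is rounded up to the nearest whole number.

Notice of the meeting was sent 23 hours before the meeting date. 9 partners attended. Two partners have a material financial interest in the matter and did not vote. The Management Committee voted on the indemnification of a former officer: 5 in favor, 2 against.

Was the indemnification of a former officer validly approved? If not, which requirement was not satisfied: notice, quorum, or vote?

Notice: 23 hours given; 24 required (23 < 24). Not satisfied.
Quorum: 9 present (interested partners count toward quorum); quorum is 9. Satisfied.
Vote: the indemnification of a former officer requires two-thirds of the disinterested partners present (9 − 2 = 7). 2/3 of 7 = 4.67, rounded up to 5, so 5 affirmative votes are needed; 5 voted in favor. Satisfied.

Invalid — notice requirement not satisfied.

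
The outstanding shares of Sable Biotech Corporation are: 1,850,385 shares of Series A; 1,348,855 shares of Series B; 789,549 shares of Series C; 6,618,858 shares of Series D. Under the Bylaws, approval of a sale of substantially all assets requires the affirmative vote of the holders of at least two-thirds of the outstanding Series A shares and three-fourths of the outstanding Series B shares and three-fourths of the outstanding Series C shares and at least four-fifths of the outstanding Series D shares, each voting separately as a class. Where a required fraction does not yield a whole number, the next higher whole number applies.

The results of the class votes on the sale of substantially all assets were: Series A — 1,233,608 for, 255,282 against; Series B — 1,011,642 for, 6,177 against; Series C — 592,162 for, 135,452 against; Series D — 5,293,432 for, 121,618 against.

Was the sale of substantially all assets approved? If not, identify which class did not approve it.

Not approved — the Series D shares did not give the required vote.

Series A: 2/3 of 1850385 = 1233590; 1,233,590 required, 1,233,608 in favor — approved.
Series B: 3/4 of 1348855 = 1011641.25, rounded up to 1011642; 1,011,642 required, 1,011,642 in favor — approved.
Series C: 3/4 of 789549 = 592161.75, rounded up to 592162; 592,162 required, 592,162 in favor — approved.
Series D: 4/5 of 6618858 = 5295086.40, rounded up to 5295087; 5,295,087 required, 5,293,432 in favor — not approved.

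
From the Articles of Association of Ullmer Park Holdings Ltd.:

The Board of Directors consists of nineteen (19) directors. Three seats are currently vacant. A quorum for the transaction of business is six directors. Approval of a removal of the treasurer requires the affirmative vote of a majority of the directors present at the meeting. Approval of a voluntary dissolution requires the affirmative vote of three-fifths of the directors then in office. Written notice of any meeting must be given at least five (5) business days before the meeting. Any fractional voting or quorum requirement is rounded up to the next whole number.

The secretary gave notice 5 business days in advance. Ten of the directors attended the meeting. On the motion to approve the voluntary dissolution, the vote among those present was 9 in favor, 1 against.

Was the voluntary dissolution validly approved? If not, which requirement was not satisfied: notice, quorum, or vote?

Invalid — vote requirement not satisfied.

Notice: 5 business days given; 5 required (5 ≥ 5). Satisfied.
Quorum: 10 present; quorum is 6. Satisfied.
Vote: the voluntary dissolution requires three-fifths of the directors then in office (16). 3/5 of 16 = 9.60, rounded up to 10, so 10 affirmative votes are needed; 9 voted in favor. Not satisfied.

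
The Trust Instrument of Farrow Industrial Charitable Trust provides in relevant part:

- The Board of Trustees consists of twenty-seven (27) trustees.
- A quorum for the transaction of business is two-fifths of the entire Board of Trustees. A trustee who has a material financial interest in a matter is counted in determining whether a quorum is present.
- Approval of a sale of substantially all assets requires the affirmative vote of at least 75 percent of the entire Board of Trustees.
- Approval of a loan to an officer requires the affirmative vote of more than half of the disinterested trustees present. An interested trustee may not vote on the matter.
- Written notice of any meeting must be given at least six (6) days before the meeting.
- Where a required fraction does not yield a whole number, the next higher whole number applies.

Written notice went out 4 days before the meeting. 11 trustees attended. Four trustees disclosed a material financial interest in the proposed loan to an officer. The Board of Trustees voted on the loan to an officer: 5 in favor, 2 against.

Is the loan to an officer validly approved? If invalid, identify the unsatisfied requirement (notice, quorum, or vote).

Notice: 4 days given; 6 required (4 < 6). Not satisfied.
Quorum: 11 present (interested trustees count toward quorum); quorum is 11. Satisfied.
Vote: the loan to an officer requires a majority of the disinterested trustees present (11 − 4 = 7). A majority of 7 is 4, so 4 affirmative votes are needed; 5 voted in favor. Satisfied.

Invalid — notice requirement not satisfied.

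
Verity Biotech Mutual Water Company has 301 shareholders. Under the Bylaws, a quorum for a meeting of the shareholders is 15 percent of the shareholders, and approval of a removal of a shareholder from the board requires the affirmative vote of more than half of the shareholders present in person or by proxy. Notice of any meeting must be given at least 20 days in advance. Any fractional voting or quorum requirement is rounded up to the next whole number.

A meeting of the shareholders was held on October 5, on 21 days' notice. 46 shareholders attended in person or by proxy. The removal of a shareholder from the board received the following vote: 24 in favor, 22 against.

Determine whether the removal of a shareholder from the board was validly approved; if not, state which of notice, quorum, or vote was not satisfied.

Notice: 21 days given; 20 required. Satisfied.
Quorum: 15% of 301 = 45.15, rounded up to 46; 46 present. Satisfied.
Vote: requires a majority of those present (46); a majority of 46 is 24, so 24 needed; 24 in favor. Satisfied.

Valid — all requirements satisfied.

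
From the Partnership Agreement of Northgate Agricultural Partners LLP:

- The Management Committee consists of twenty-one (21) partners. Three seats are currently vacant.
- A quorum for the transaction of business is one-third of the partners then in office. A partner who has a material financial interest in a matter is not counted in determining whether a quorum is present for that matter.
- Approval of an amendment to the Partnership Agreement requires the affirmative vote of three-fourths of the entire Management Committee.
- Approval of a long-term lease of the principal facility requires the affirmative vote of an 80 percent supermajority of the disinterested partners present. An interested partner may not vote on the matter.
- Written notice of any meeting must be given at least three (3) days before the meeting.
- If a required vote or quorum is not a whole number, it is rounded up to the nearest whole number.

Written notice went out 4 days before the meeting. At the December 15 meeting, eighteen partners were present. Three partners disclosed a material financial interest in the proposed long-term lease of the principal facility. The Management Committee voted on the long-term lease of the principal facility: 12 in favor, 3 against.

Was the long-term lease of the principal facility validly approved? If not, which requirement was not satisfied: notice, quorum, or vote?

Notice: 4 days given; 3 required (4 ≥ 3). Satisfied.
Quorum: 18 present, but the 3 interested partners do not count, leaving 15. Quorum is 6. Satisfied.
Vote: the long-term lease of the principal facility requires four-fifths of the disinterested partners present (18 − 3 = 15). 4/5 of 15 = 12, so 12 affirmative votes are needed; 12 voted in favor. Satisfied.

Valid — all requirements satisfied.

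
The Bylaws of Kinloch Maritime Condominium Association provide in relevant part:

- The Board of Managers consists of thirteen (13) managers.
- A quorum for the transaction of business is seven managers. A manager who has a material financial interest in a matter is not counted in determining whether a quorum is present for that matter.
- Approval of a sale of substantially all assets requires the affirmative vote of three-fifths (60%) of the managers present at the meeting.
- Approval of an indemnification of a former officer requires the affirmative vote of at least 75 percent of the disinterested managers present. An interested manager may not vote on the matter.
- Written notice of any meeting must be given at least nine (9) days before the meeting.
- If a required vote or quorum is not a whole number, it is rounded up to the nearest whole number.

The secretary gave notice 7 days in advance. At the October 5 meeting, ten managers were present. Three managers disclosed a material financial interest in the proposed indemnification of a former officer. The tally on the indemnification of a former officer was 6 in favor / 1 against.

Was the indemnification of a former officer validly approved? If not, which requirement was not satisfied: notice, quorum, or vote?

Notice: 7 days given; 9 required (7 < 9). Not satisfied.
Quorum: 10 present, but the 3 interested managers do not count, leaving 7. Quorum is 7. Satisfied.
Vote: the indemnification of a former officer requires three-fourths of the disinterested managers present (10 − 3 = 7). 3/4 of 7 = 5.25, rounded up to 6, so 6 affirmative votes are needed; 6 voted in favor. Satisfied.

Invalid — notice requirement not satisfied.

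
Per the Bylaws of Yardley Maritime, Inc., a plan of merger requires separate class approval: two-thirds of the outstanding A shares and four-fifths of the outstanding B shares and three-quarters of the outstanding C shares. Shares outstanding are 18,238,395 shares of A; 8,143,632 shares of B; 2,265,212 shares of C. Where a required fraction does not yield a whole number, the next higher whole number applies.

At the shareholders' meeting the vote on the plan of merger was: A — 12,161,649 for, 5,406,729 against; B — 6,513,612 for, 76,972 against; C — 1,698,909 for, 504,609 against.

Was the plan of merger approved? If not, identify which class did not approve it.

Not approved — the B shares did not give the required vote.

A: 2/3 of 18238395 = 12158930; 12,158,930 required, 12,161,649 in favor — approved.
B: 4/5 of 8143632 = 6514905.60, rounded up to 6514906; 6,514,906 required, 6,513,612 in favor — not approved.
C: 3/4 of 2265212 = 1698909; 1,698,909 required, 1,698,909 in favor — approved.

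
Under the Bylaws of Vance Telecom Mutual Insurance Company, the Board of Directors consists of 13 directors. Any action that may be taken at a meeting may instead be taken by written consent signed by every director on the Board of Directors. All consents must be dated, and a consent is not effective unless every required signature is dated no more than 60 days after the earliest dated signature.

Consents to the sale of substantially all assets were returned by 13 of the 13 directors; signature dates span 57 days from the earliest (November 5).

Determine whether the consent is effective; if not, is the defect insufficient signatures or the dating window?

Signatures required: every one of 13 — unanimous means all 13, so 13 needed; 13 signed. Sufficient.
Dating window: the latest signature is 57 days after the earliest; the limit is 60 days. Within the window.

Effective — both the signature and dating-window requirements are satisfied.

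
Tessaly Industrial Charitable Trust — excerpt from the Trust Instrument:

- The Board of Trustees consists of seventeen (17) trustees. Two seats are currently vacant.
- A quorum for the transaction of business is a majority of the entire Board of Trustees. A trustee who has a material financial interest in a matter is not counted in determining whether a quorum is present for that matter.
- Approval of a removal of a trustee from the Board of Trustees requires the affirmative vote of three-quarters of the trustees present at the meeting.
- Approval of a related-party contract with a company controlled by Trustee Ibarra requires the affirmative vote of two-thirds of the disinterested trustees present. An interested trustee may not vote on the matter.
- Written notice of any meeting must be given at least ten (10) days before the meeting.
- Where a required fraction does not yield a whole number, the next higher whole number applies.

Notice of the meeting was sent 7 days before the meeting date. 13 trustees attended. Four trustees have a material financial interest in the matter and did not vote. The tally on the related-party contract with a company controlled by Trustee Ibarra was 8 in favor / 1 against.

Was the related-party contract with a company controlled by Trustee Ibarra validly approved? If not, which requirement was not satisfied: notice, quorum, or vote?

Notice: 7 days given; 10 required (7 < 10). Not satisfied.
Quorum: 13 present, but the 4 interested trustees do not count, leaving 9. Quorum is 9. Satisfied.
Vote: the related-party contract with a company controlled by Trustee Ibarra requires two-thirds of the disinterested trustees present (13 − 4 = 9). 2/3 of 9 = 6, so 6 affirmative votes are needed; 8 voted in favor. Satisfied.

Invalid — notice requirement not satisfied.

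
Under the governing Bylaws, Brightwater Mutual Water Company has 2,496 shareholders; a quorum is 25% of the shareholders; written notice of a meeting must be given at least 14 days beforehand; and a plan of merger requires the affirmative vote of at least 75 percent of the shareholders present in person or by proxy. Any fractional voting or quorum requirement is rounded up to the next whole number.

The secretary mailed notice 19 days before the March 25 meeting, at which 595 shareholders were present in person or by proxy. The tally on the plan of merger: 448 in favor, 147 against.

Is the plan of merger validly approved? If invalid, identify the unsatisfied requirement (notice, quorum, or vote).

Notice: 19 days given; 14 required. Satisfied.
Quorum: 25% of 2,496 = 624; 595 present. Not satisfied.
Vote: requires three-fourths of those present (595); 3/4 of 595 = 446.25, rounded up to 447, so 447 needed; 448 in favor. Satisfied.

Invalid — quorum requirement not satisfied.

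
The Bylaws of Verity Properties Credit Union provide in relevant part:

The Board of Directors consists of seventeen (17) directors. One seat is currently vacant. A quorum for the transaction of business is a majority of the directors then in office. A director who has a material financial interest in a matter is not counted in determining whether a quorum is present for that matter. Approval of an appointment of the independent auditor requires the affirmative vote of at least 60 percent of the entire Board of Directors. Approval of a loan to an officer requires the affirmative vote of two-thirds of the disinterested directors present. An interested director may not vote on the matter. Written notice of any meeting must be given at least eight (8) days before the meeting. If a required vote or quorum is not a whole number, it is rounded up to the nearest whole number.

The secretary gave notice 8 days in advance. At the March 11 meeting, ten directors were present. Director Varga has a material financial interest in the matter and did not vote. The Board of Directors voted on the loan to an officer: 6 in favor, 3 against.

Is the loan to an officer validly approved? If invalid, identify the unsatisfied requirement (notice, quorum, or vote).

Notice: 8 days given; 8 required (8 ≥ 8). Satisfied.
Quorum: 10 present, but the 1 interested director does not count, leaving 9. Quorum is 9. Satisfied.
Vote: the loan to an officer requires two-thirds of the disinterested directors present (10 − 1 = 9). 2/3 of 9 = 6, so 6 affirmative votes are needed; 6 voted in favor. Satisfied.

Valid — all requirements satisfied.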